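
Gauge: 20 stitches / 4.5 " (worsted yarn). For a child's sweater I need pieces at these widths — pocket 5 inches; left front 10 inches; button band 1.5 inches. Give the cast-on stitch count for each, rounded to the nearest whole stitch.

pocket 22; left front 44; button band 7.

Rate = 20/4.5 = 4.444 sts per in.
pocket: 5 × 4.444 = 22.22 → 22.
left front: 10 × 4.444 = 44.44 → 44.
button band: 1.5 × 4.444 = 6.67 → 7.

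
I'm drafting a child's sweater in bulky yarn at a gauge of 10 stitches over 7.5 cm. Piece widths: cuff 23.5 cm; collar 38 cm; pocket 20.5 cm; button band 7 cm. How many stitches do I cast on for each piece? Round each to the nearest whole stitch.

Rate = 10/7.5 = 1.333 sts per cm.
cuff: 23.5 × 1.333 = 31.33 → 31.
collar: 38 × 1.333 = 50.67 → 51.
pocket: 20.5 × 1.333 = 27.33 → 27.
button band: 7 × 1.333 = 9.33 → 9.

cuff 31; collar 51; pocket 27; button band 9.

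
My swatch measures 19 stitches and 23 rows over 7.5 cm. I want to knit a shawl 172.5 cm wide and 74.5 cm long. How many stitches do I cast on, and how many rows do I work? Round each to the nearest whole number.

Stitch gauge = 19/7.5 = 2.533 sts/cm; 172.5 × 2.533 = 437.00 → 437 sts.
Row gauge = 23/7.5 = 3.067 rows/cm; 74.5 × 3.067 = 228.47 → 228 rows.

Cast on 437 stitches and work 228 rows.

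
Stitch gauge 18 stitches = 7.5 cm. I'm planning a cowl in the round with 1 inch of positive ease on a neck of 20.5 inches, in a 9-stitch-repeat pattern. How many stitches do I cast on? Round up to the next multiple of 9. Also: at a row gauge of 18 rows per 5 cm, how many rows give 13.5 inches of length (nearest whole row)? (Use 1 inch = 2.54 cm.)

Cast on 135 stitches; work 123 rows.

Finished = 20.5 + 1 = 21.5 inches.
21.5 inches × 2.54 = 54.61 cm.
18/7.5 = 2.4 sts per cm; 54.61 × 2.4 = 131.06 sts.
Next multiple of 9 → 135.
13.5 inches = 34.29 cm; × 3.6 = 123.44 → 123 rows.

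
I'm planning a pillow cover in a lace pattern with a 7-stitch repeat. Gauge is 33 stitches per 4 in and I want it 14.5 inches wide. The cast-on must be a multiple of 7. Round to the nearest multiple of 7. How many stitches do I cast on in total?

CO 119 sts.

33 / 4 = 8.25 sts per inch.
14.5 × 8.25 = 119.62 sts.
Nearest multiple of 7: 119.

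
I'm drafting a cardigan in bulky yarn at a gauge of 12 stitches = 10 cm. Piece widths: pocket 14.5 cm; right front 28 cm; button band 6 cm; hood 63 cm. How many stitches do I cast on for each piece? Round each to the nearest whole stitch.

Rate = 12/10 = 1.2 sts per cm.
pocket: 14.5 × 1.2 = 17.40 → 17.
right front: 28 × 1.2 = 33.60 → 34.
button band: 6 × 1.2 = 7.20 → 7.
hood: 63 × 1.2 = 75.60 → 76.

pocket 17; right front 34; button band 7; hood 76.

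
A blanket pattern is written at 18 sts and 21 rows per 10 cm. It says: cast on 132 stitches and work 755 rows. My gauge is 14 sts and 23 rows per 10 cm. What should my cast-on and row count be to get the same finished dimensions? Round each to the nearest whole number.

Cast on 103 stitches; work 827 rows.

Stitches: 132 × 14/18 = 102.67 → 103.
Rows: 755 × 23/21 = 826.90 → 827.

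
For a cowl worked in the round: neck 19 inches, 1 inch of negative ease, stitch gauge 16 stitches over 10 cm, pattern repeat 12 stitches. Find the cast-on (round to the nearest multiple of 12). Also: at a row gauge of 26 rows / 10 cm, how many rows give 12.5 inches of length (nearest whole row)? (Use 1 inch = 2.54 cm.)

Finished = 19 − 1 = 18 inches.
18 inches × 2.54 = 45.72 cm.
16/10 = 1.6 sts per cm; 45.72 × 1.6 = 73.15 sts.
Nearest multiple of 12 → 72.
12.5 inches = 31.75 cm; × 2.6 = 82.55 → 83 rows.

Cast on 72 stitches; work 83 rows.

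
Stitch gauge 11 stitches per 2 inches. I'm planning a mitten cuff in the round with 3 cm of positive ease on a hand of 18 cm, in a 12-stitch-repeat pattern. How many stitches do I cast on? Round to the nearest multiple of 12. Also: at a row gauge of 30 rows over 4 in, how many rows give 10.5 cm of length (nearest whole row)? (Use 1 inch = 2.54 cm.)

Finished = 18 + 3 = 21 cm.
21 cm × 1/2.54 = 8.27 inches.
11/2 = 5.5 sts per in; 8.27 × 5.5 = 45.47 sts.
Nearest multiple of 12 → 48.
10.5 cm = 4.13 inches; × 7.5 = 31.00 → 31 rows.

Cast on 48 stitches; work 31 rows.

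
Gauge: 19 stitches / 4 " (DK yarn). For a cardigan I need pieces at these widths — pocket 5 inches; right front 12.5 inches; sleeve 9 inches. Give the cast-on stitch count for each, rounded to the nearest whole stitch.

Rate = 19/4 = 4.75 sts per in.
pocket: 5 × 4.75 = 23.75 → 24.
right front: 12.5 × 4.75 = 59.38 → 59.
sleeve: 9 × 4.75 = 42.75 → 43.

pocket 24; right front 59; sleeve 43.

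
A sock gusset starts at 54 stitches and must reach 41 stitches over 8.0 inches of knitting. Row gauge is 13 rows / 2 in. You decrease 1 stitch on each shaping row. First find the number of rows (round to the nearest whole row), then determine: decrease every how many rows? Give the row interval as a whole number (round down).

Decrease every 4th row.

Rows = 8.0 × 6.5 = 52.0 → 52 rows.
Stitches to remove: 13 → 13 shaping rows (at 1 st each).
52 / 13 = 4.00 → every 4 rows.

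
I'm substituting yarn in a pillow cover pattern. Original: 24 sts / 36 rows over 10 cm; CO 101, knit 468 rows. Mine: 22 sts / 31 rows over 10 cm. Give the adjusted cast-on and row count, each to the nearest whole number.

Stitches: 101 × 22/24 = 92.58 → 93.
Rows: 468 × 31/36 = 403.00 → 403.

Cast on 93 stitches; work 403 rows.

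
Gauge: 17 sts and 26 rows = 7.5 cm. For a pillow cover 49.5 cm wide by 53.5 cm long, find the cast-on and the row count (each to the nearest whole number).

Cast on 112 stitches and work 185 rows.

Stitch gauge = 17/7.5 = 2.267 sts/cm; 49.5 × 2.267 = 112.20 → 112 sts.
Row gauge = 26/7.5 = 3.467 rows/cm; 53.5 × 3.467 = 185.47 → 185 rows.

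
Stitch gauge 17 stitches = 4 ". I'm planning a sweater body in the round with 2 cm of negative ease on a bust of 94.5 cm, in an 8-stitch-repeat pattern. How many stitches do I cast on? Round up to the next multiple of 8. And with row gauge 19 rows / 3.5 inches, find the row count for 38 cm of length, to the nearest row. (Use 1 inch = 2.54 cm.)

Finished = 94.5 − 2 = 92.5 cm.
92.5 cm × 1/2.54 = 36.42 inches.
17/4 = 4.25 sts per in; 36.42 × 4.25 = 154.77 sts.
Next multiple of 8 → 160.
38 cm = 14.96 inches; × 5.429 = 81.21 → 81 rows.

Cast on 160 stitches; work 81 rows.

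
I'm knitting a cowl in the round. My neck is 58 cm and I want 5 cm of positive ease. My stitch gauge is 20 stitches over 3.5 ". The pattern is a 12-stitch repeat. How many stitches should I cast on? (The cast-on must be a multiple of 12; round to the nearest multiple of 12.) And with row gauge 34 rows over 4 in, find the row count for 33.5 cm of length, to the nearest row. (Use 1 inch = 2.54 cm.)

Finished = 58 + 5 = 63 cm.
63 cm × 1/2.54 = 24.80 inches.
20/3.5 = 5.714 sts per in; 24.80 × 5.714 = 141.73 sts.
Nearest multiple of 12 → 144.
33.5 cm = 13.19 inches; × 8.5 = 112.11 → 112 rows.

Cast on 144 stitches; work 112 rows.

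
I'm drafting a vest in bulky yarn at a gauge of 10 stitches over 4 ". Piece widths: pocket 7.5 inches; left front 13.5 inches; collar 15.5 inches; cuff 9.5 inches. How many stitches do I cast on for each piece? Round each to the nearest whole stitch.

Rate = 10/4 = 2.5 sts per in.
pocket: 7.5 × 2.5 = 18.75 → 19.
left front: 13.5 × 2.5 = 33.75 → 34.
collar: 15.5 × 2.5 = 38.75 → 39.
cuff: 9.5 × 2.5 = 23.75 → 24.

pocket 19; left front 34; collar 39; cuff 24.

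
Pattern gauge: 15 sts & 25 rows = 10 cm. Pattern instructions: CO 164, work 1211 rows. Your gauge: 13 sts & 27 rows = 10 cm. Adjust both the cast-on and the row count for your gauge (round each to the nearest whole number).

Cast on 142 stitches; work 1308 rows.

Stitches: 164 × 13/15 = 142.13 → 142.
Rows: 1211 × 27/25 = 1307.88 → 1308.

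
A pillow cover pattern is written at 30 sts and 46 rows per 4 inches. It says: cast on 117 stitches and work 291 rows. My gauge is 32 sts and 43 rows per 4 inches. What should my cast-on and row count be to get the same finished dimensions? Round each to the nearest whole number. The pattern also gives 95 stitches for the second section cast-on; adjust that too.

Cast on 125 stitches; work 272 rows; second section cast-on 101 stitches.

Stitches: 117 × 32/30 = 124.80 → 125.
Rows: 291 × 43/46 = 272.02 → 272.
second section cast-on: 95 × 32/30 = 101.33 → 101.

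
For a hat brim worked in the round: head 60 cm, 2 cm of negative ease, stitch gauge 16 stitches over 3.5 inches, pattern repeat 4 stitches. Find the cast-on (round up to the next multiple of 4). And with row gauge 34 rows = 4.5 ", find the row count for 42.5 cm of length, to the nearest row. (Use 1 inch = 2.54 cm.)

Finished = 60 − 2 = 58 cm.
58 cm × 1/2.54 = 22.83 inches.
16/3.5 = 4.571 sts per in; 22.83 × 4.571 = 104.39 sts.
Next multiple of 4 → 108.
42.5 cm = 16.73 inches; × 7.556 = 126.42 → 126 rows.

Cast on 108 stitches; work 126 rows.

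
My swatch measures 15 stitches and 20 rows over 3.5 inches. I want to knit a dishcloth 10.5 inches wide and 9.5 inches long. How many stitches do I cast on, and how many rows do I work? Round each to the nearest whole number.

Cast on 45 stitches and work 54 rows.

Stitch gauge = 15/3.5 = 4.286 sts/in; 10.5 × 4.286 = 45.00 → 45 sts.
Row gauge = 20/3.5 = 5.714 rows/in; 9.5 × 5.714 = 54.29 → 54 rows.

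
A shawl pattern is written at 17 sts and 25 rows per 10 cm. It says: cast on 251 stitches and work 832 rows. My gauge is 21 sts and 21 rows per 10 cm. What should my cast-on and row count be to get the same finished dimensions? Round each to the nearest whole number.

Stitches: 251 × 21/17 = 310.06 → 310.
Rows: 832 × 21/25 = 698.88 → 699.

Cast on 310 stitches; work 699 rows.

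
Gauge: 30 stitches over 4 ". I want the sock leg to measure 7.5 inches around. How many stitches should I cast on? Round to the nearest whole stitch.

CO 56 sts.

30 stitches / 4 in = 7.5 stitches per inch.
7.5 × 7.5 = 56.25 stitches.
Round to nearest → 56.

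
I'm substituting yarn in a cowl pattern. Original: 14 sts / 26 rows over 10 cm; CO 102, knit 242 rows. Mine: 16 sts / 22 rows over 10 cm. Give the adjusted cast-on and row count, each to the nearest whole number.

Cast on 117 stitches; work 205 rows.

Stitches: 102 × 16/14 = 116.57 → 117.
Rows: 242 × 22/26 = 204.77 → 205.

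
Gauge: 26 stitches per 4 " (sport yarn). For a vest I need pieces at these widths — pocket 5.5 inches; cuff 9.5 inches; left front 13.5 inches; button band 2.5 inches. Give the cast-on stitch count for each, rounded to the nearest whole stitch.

pocket 36; cuff 62; left front 88; button band 16.

Rate = 26/4 = 6.5 sts per in.
pocket: 5.5 × 6.5 = 35.75 → 36.
cuff: 9.5 × 6.5 = 61.75 → 62.
left front: 13.5 × 6.5 = 87.75 → 88.
button band: 2.5 × 6.5 = 16.25 → 16.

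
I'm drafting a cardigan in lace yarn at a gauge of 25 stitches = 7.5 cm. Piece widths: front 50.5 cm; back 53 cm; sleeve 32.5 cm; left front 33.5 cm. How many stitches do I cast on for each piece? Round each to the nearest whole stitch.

Rate = 25/7.5 = 3.333 sts per cm.
front: 50.5 × 3.333 = 168.33 → 168.
back: 53 × 3.333 = 176.67 → 177.
sleeve: 32.5 × 3.333 = 108.33 → 108.
left front: 33.5 × 3.333 = 111.67 → 112.

front 168; back 177; sleeve 108; left front 112.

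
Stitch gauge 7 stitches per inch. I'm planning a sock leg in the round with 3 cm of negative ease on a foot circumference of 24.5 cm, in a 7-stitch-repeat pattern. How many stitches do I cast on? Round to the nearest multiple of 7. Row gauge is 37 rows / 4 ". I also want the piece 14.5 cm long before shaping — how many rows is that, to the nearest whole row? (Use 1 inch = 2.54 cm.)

Finished = 24.5 − 3 = 21.5 cm.
21.5 cm × 1/2.54 = 8.46 inches.
7/1 = 7 sts per in; 8.46 × 7 = 59.25 sts.
Nearest multiple of 7 → 56.
14.5 cm = 5.71 inches; × 9.25 = 52.81 → 53 rows.

Cast on 56 stitches; work 53 rows.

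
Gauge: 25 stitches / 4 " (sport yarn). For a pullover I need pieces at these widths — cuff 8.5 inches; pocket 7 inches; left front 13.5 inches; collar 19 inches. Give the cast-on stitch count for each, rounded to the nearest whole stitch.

Rate = 25/4 = 6.25 sts per in.
cuff: 8.5 × 6.25 = 53.12 → 53.
pocket: 7 × 6.25 = 43.75 → 44.
left front: 13.5 × 6.25 = 84.38 → 84.
collar: 19 × 6.25 = 118.75 → 119.

cuff 53; pocket 44; left front 84; collar 119.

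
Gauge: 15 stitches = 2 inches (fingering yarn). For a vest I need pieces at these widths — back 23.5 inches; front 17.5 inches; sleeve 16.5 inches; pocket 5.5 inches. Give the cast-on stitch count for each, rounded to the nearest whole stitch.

back 176; front 131; sleeve 124; pocket 41.

Rate = 15/2 = 7.5 sts per in.
back: 23.5 × 7.5 = 176.25 → 176.
front: 17.5 × 7.5 = 131.25 → 131.
sleeve: 16.5 × 7.5 = 123.75 → 124.
pocket: 5.5 × 7.5 = 41.25 → 41.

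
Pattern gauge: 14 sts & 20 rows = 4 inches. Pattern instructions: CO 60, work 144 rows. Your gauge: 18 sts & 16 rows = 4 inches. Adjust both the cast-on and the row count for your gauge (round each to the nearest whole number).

Stitches: 60 × 18/14 = 77.14 → 77.
Rows: 144 × 16/20 = 115.20 → 115.

Cast on 77 stitches; work 115 rows.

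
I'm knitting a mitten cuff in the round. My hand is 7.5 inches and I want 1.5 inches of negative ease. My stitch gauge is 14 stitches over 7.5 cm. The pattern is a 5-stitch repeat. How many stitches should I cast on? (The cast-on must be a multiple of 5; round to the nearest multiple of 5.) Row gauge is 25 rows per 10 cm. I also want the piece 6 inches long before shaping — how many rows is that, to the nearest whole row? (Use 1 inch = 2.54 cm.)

Finished = 7.5 − 1.5 = 6 inches.
6 inches × 2.54 = 15.24 cm.
14/7.5 = 1.867 sts per cm; 15.24 × 1.867 = 28.45 sts.
Nearest multiple of 5 → 30.
6 inches = 15.24 cm; × 2.5 = 38.10 → 38 rows.

Cast on 30 stitches; work 38 rows.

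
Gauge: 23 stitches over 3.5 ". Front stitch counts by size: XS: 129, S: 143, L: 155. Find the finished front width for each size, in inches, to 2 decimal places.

XS 19.63 inches; S 21.76 inches; L 23.59 inches.

23/3.5 = 6.571 sts per in.
XS: 129 / 6.571 = 19.630 → 19.63 in.
S: 143 / 6.571 = 21.761 → 21.76 in.
L: 155 / 6.571 = 23.587 → 23.59 in.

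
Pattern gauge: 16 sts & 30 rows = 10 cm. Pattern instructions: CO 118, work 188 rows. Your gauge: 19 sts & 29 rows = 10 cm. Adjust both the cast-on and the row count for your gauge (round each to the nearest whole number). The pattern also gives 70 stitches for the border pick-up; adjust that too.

Stitches: 118 × 19/16 = 140.12 → 140.
Rows: 188 × 29/30 = 181.73 → 182.
border pick-up: 70 × 19/16 = 83.12 → 83.

Cast on 140 stitches; work 182 rows; border pick-up 83 stitches.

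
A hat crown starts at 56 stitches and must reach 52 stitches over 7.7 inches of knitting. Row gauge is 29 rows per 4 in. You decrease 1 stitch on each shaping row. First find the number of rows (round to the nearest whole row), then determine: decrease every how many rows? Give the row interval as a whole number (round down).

Rows = 7.7 × 7.25 = 55.8 → 56 rows.
Stitches to remove: 4 → 4 shaping rows (at 1 st each).
56 / 4 = 14.00 → every 14 rows.

Decrease every 14th row.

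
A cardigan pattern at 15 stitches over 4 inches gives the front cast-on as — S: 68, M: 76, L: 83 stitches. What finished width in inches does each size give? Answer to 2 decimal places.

S 18.13 inches; M 20.27 inches; L 22.13 inches.

15/4 = 3.75 sts per in.
S: 68 / 3.75 = 18.133 → 18.13 in.
M: 76 / 3.75 = 20.267 → 20.27 in.
L: 83 / 3.75 = 22.133 → 22.13 in.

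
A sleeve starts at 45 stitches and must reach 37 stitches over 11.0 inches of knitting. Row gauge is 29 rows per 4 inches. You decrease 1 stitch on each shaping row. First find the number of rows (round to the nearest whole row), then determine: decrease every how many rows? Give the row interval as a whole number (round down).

Rows = 11.0 × 7.25 = 79.8 → 80 rows.
Stitches to remove: 8 → 8 shaping rows (at 1 st each).
80 / 8 = 10.00 → every 10 rows.

Decrease every 10th row.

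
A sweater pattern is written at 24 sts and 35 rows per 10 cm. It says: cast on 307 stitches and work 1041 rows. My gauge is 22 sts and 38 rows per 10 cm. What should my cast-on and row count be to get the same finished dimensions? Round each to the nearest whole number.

Cast on 281 stitches; work 1130 rows.

Stitches: 307 × 22/24 = 281.42 → 281.
Rows: 1041 × 38/35 = 1130.23 → 1130.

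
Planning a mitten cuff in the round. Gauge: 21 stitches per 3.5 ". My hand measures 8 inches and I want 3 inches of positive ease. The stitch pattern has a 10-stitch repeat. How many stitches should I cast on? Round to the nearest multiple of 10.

Finished = 8 + 3 = 11 inches.
21 / 3.5 = 6 sts/in.
11 × 6 = 66.00 sts.
Nearest multiple of 10: 70.

Cast on 70 stitches.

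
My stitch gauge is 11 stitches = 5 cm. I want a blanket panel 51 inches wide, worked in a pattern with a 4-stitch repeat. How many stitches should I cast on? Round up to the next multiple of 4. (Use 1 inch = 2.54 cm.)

CO 288 sts.

51 in = 51 × 2.54 = 129.54 cm.
11 / 5 = 2.2 sts/cm.
129.54 × 2.2 = 284.99 sts.
→ 288.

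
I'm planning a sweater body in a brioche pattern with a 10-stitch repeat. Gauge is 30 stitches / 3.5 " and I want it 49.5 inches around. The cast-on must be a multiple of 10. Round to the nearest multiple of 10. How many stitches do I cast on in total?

30 / 3.5 = 8.571 sts per inch.
49.5 × 8.571 = 424.29 sts.
Nearest multiple of 10: 420.

420 stitches.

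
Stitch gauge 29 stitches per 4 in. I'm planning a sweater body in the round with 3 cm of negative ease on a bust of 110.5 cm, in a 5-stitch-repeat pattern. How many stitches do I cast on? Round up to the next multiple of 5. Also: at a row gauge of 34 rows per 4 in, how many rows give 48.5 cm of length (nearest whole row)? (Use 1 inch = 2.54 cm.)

Cast on 310 stitches; work 162 rows.

Finished = 110.5 − 3 = 107.5 cm.
107.5 cm × 1/2.54 = 42.32 inches.
29/4 = 7.25 sts per in; 42.32 × 7.25 = 306.84 sts.
Next multiple of 5 → 310.
48.5 cm = 19.09 inches; × 8.5 = 162.30 → 162 rows.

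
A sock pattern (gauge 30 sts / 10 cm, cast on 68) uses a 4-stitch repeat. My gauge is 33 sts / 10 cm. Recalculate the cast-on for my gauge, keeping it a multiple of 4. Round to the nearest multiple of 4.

68 × 33 / 30 = 74.80.
Nearest multiple of 4: 76.

76 stitches.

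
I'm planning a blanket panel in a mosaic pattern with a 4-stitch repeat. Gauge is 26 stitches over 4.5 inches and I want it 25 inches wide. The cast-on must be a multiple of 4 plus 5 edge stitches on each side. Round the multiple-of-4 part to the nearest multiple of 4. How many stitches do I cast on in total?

26 / 4.5 = 5.778 sts per inch.
25 × 5.778 = 144.44 sts.
Less 10 edge sts → 134.44 for the repeat.
Nearest multiple of 4: 136.
Add back 10 edge sts → 146.

146 stitches.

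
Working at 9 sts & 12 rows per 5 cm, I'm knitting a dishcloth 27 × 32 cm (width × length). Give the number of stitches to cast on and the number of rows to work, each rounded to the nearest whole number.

Stitch gauge = 9/5 = 1.8 sts/cm; 27 × 1.8 = 48.60 → 49 sts.
Row gauge = 12/5 = 2.4 rows/cm; 32 × 2.4 = 76.80 → 77 rows.

Cast on 49 stitches and work 77 rows.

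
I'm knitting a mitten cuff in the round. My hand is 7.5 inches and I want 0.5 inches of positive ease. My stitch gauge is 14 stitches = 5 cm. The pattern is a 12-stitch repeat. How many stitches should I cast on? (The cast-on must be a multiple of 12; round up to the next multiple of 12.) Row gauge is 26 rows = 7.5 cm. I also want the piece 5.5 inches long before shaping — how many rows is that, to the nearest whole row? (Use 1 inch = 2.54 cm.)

Finished = 7.5 + 0.5 = 8 inches.
8 inches × 2.54 = 20.32 cm.
14/5 = 2.8 sts per cm; 20.32 × 2.8 = 56.90 sts.
Next multiple of 12 → 60.
5.5 inches = 13.97 cm; × 3.467 = 48.43 → 48 rows.

Cast on 60 stitches; work 48 rows.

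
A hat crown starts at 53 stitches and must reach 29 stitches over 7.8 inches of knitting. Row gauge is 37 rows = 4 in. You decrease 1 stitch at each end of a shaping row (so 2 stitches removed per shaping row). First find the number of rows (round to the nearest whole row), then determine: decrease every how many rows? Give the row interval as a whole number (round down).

Decrease every 6th row.

Rows = 7.8 × 9.25 = 72.1 → 72 rows.
Stitches to remove: 24 → 12 shaping rows (at 2 st each).
72 / 12 = 6.00 → every 6 rows.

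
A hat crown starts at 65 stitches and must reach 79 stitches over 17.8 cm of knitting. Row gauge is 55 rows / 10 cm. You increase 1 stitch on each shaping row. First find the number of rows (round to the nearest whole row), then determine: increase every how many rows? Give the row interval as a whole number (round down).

Rows = 17.8 × 5.5 = 97.9 → 98 rows.
Stitches to add: 14 → 14 shaping rows (at 1 st each).
98 / 14 = 7.00 → every 7 rows.

Increase every 7th row.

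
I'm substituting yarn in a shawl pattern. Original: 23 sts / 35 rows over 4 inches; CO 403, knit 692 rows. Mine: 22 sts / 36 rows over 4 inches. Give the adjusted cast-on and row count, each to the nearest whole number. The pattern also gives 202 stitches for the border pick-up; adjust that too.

Stitches: 403 × 22/23 = 385.48 → 385.
Rows: 692 × 36/35 = 711.77 → 712.
border pick-up: 202 × 22/23 = 193.22 → 193.

Cast on 385 stitches; work 712 rows; border pick-up 193 stitches.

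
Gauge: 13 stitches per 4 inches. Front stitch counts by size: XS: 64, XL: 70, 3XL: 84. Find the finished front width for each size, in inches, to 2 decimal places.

XS 19.69 inches; XL 21.54 inches; 3XL 25.85 inches.

13/4 = 3.25 sts per in.
XS: 64 / 3.25 = 19.692 → 19.69 in.
XL: 70 / 3.25 = 21.538 → 21.54 in.
3XL: 84 / 3.25 = 25.846 → 25.85 in.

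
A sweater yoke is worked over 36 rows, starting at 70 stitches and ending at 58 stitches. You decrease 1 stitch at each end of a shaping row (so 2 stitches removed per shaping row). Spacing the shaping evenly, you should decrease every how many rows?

Stitches to remove: |58 − 70| = 12.
Shaping rows needed: 12 / 2 = 6.
36 rows / 6 = every 6 rows.

Decrease every 6th row.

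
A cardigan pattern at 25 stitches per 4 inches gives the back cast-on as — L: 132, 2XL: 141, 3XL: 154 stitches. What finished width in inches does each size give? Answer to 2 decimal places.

L 21.12 inches; 2XL 22.56 inches; 3XL 24.64 inches.

25/4 = 6.25 sts per in.
L: 132 / 6.25 = 21.120 → 21.12 in.
2XL: 141 / 6.25 = 22.560 → 22.56 in.
3XL: 154 / 6.25 = 24.640 → 24.64 in.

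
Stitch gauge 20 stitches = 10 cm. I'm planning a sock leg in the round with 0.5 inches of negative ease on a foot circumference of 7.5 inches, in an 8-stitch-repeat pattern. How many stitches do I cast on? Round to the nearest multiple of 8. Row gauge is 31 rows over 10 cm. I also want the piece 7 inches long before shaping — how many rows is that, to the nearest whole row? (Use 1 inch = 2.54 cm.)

Finished = 7.5 − 0.5 = 7 inches.
7 inches × 2.54 = 17.78 cm.
20/10 = 2 sts per cm; 17.78 × 2 = 35.56 sts.
Nearest multiple of 8 → 32.
7 inches = 17.78 cm; × 3.1 = 55.12 → 55 rows.

Cast on 32 stitches; work 55 rows.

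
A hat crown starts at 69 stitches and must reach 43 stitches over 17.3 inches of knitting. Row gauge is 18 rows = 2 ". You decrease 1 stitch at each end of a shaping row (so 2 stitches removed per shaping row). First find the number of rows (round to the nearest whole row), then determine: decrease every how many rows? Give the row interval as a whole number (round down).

Rows = 17.3 × 9 = 155.7 → 156 rows.
Stitches to remove: 26 → 13 shaping rows (at 2 st each).
156 / 13 = 12.00 → every 12 rows.

Decrease every 12th row.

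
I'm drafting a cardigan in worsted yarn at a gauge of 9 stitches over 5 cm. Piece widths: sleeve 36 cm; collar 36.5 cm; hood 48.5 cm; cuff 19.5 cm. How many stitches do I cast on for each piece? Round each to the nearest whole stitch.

Rate = 9/5 = 1.8 sts per cm.
sleeve: 36 × 1.8 = 64.80 → 65.
collar: 36.5 × 1.8 = 65.70 → 66.
hood: 48.5 × 1.8 = 87.30 → 87.
cuff: 19.5 × 1.8 = 35.10 → 35.

sleeve 65; collar 66; hood 87; cuff 35.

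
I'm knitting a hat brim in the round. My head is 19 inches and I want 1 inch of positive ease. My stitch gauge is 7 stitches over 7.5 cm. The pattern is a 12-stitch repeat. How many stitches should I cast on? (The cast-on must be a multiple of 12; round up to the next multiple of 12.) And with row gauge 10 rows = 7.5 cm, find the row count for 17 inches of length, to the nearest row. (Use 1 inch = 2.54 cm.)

Finished = 19 + 1 = 20 inches.
20 inches × 2.54 = 50.80 cm.
7/7.5 = 0.933 sts per cm; 50.80 × 0.933 = 47.41 sts.
Next multiple of 12 → 48.
17 inches = 43.18 cm; × 1.333 = 57.57 → 58 rows.

Cast on 48 stitches; work 58 rows.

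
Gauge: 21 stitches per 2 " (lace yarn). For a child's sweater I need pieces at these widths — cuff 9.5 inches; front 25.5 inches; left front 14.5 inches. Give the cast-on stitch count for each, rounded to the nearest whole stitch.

Rate = 21/2 = 10.5 sts per in.
cuff: 9.5 × 10.5 = 99.75 → 100.
front: 25.5 × 10.5 = 267.75 → 268.
left front: 14.5 × 10.5 = 152.25 → 152.

cuff 100; front 268; left front 152.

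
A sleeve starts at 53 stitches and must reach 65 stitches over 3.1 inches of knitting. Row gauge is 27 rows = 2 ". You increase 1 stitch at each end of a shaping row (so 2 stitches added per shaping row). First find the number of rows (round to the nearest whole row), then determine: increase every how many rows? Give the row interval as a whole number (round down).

Rows = 3.1 × 13.5 = 41.9 → 42 rows.
Stitches to add: 12 → 6 shaping rows (at 2 st each).
42 / 6 = 7.00 → every 7 rows.

Increase every 7th row.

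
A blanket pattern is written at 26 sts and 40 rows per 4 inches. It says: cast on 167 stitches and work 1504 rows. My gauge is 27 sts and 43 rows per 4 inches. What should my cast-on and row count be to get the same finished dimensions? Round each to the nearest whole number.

Cast on 173 stitches; work 1617 rows.

Stitches: 167 × 27/26 = 173.42 → 173.
Rows: 1504 × 43/40 = 1616.80 → 1617.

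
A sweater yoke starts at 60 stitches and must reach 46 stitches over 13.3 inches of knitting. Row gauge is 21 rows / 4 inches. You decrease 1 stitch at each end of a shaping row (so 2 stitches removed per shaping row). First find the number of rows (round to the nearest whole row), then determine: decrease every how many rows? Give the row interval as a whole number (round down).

Decrease every 10th row.

Rows = 13.3 × 5.25 = 69.8 → 70 rows.
Stitches to remove: 14 → 7 shaping rows (at 2 st each).
70 / 7 = 10.00 → every 10 rows.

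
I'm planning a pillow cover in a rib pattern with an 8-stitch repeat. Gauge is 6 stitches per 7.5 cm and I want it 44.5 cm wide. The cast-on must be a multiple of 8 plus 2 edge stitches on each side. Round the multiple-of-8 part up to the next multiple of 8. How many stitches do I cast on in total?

Cast on 36 stitches.

6 / 7.5 = 0.8 sts per cm.
44.5 × 0.8 = 35.60 sts.
Less 4 edge sts → 31.60 for the repeat.
Next multiple of 8: 32.
Add back 4 edge sts → 36.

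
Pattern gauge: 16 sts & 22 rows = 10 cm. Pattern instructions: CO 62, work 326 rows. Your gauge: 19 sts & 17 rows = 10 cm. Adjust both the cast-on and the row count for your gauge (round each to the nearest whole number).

Cast on 74 stitches; work 252 rows.

Stitches: 62 × 19/16 = 73.62 → 74.
Rows: 326 × 17/22 = 251.91 → 252.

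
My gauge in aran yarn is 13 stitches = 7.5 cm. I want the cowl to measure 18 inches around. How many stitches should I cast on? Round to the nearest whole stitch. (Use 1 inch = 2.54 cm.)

18 in = 45.72 cm.
13 stitches / 7.5 cm = 1.733 stitches per cm.
45.72 × 1.733 = 79.25 stitches.
Round to nearest → 79.

Cast on 79 stitches.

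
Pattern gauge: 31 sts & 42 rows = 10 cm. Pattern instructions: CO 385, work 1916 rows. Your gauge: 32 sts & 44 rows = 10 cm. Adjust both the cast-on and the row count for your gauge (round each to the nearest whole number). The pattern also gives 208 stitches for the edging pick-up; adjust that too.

Stitches: 385 × 32/31 = 397.42 → 397.
Rows: 1916 × 44/42 = 2007.24 → 2007.
edging pick-up: 208 × 32/31 = 214.71 → 215.

Cast on 397 stitches; work 2007 rows; edging pick-up 215 stitches.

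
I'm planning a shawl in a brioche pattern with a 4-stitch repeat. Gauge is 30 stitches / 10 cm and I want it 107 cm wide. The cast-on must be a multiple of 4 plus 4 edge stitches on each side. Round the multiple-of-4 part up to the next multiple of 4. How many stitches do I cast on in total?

Cast on 324 stitches.

30 / 10 = 3 sts per cm.
107 × 3 = 321.00 sts.
Less 8 edge sts → 313.00 for the repeat.
Next multiple of 4: 316.
Add back 8 edge sts → 324.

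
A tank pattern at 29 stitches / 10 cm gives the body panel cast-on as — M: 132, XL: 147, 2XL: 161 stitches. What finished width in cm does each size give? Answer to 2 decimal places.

M 45.52 cm; XL 50.69 cm; 2XL 55.52 cm.

29/10 = 2.9 sts per cm.
M: 132 / 2.9 = 45.517 → 45.52 cm.
XL: 147 / 2.9 = 50.690 → 50.69 cm.
2XL: 161 / 2.9 = 55.517 → 55.52 cm.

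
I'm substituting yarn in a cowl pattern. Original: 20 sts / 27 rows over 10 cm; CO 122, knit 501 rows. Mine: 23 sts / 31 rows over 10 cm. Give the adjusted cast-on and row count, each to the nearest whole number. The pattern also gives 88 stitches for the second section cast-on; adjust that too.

Cast on 140 stitches; work 575 rows; second section cast-on 101 stitches.

Stitches: 122 × 23/20 = 140.30 → 140.
Rows: 501 × 31/27 = 575.22 → 575.
second section cast-on: 88 × 23/20 = 101.20 → 101.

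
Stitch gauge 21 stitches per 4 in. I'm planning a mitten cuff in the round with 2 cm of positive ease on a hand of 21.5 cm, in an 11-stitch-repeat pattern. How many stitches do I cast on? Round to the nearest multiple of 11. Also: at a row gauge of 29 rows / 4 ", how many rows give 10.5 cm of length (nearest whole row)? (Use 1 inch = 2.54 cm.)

Finished = 21.5 + 2 = 23.5 cm.
23.5 cm × 1/2.54 = 9.25 inches.
21/4 = 5.25 sts per in; 9.25 × 5.25 = 48.57 sts.
Nearest multiple of 11 → 44.
10.5 cm = 4.13 inches; × 7.25 = 29.97 → 30 rows.

Cast on 44 stitches; work 30 rows.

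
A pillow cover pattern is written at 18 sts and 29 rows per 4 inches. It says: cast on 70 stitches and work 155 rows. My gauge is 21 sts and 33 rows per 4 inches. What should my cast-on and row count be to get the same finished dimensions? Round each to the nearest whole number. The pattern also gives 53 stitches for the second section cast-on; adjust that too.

Cast on 82 stitches; work 176 rows; second section cast-on 62 stitches.

Stitches: 70 × 21/18 = 81.67 → 82.
Rows: 155 × 33/29 = 176.38 → 176.
second section cast-on: 53 × 21/18 = 61.83 → 62.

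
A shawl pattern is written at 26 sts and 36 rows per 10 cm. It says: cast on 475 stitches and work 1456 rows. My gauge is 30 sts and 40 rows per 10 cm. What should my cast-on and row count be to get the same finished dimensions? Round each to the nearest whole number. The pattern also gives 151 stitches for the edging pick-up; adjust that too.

Stitches: 475 × 30/26 = 548.08 → 548.
Rows: 1456 × 40/36 = 1617.78 → 1618.
edging pick-up: 151 × 30/26 = 174.23 → 174.

Cast on 548 stitches; work 1618 rows; edging pick-up 174 stitches.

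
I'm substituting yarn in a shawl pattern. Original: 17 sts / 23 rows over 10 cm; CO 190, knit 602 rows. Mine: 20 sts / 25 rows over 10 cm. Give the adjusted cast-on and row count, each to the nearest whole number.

Cast on 224 stitches; work 654 rows.

Stitches: 190 × 20/17 = 223.53 → 224.
Rows: 602 × 25/23 = 654.35 → 654.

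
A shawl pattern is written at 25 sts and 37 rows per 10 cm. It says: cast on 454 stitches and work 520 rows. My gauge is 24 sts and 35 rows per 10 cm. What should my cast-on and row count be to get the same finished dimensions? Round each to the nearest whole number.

Stitches: 454 × 24/25 = 435.84 → 436.
Rows: 520 × 35/37 = 491.89 → 492.

Cast on 436 stitches; work 492 rows.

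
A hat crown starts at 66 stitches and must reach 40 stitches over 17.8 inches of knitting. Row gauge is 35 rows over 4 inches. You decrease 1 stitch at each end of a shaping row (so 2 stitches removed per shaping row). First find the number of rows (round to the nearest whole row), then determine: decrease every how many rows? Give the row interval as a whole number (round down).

Decrease every 12th row.

Rows = 17.8 × 8.75 = 155.8 → 156 rows.
Stitches to remove: 26 → 13 shaping rows (at 2 st each).
156 / 13 = 12.00 → every 12 rows.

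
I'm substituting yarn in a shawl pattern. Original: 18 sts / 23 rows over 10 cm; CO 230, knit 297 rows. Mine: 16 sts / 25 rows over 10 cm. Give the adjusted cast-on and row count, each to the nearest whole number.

Cast on 204 stitches; work 323 rows.

Stitches: 230 × 16/18 = 204.44 → 204.
Rows: 297 × 25/23 = 322.83 → 323.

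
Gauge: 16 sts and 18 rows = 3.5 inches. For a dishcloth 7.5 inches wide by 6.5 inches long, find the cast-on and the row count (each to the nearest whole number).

Cast on 34 stitches and work 33 rows.

Stitch gauge = 16/3.5 = 4.571 sts/in; 7.5 × 4.571 = 34.29 → 34 sts.
Row gauge = 18/3.5 = 5.143 rows/in; 6.5 × 5.143 = 33.43 → 33 rows.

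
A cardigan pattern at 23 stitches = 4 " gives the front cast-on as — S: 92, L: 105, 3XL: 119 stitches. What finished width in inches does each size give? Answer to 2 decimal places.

S 16.00 inches; L 18.26 inches; 3XL 20.70 inches.

23/4 = 5.75 sts per in.
S: 92 / 5.75 = 16.000 → 16.00 in.
L: 105 / 5.75 = 18.261 → 18.26 in.
3XL: 119 / 5.75 = 20.696 → 20.70 in.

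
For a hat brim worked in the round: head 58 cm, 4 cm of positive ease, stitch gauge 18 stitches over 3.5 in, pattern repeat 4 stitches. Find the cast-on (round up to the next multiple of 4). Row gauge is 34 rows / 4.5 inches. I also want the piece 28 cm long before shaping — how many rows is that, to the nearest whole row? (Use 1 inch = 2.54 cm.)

Finished = 58 + 4 = 62 cm.
62 cm × 1/2.54 = 24.41 inches.
18/3.5 = 5.143 sts per in; 24.41 × 5.143 = 125.53 sts.
Next multiple of 4 → 128.
28 cm = 11.02 inches; × 7.556 = 83.29 → 83 rows.

Cast on 128 stitches; work 83 rows.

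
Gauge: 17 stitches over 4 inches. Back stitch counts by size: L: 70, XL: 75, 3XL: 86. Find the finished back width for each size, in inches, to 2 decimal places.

L 16.47 inches; XL 17.65 inches; 3XL 20.24 inches.

17/4 = 4.25 sts per in.
L: 70 / 4.25 = 16.471 → 16.47 in.
XL: 75 / 4.25 = 17.647 → 17.65 in.
3XL: 86 / 4.25 = 20.235 → 20.24 in.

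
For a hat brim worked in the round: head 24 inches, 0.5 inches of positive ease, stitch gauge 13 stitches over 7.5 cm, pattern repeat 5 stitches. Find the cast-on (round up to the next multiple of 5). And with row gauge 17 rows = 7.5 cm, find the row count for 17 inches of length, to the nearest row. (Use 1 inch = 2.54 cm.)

Finished = 24 + 0.5 = 24.5 inches.
24.5 inches × 2.54 = 62.23 cm.
13/7.5 = 1.733 sts per cm; 62.23 × 1.733 = 107.87 sts.
Next multiple of 5 → 110.
17 inches = 43.18 cm; × 2.267 = 97.87 → 98 rows.

Cast on 110 stitches; work 98 rows.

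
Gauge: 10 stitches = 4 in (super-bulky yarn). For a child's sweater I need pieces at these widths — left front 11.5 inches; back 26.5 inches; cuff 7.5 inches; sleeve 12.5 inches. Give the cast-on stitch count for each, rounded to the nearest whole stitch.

Rate = 10/4 = 2.5 sts per in.
left front: 11.5 × 2.5 = 28.75 → 29.
back: 26.5 × 2.5 = 66.25 → 66.
cuff: 7.5 × 2.5 = 18.75 → 19.
sleeve: 12.5 × 2.5 = 31.25 → 31.

left front 29; back 66; cuff 19; sleeve 31.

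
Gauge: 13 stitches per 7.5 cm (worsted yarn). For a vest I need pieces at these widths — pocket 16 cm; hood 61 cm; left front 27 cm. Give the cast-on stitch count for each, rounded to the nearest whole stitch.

Rate = 13/7.5 = 1.733 sts per cm.
pocket: 16 × 1.733 = 27.73 → 28.
hood: 61 × 1.733 = 105.73 → 106.
left front: 27 × 1.733 = 46.80 → 47.

pocket 28; hood 106; left front 47.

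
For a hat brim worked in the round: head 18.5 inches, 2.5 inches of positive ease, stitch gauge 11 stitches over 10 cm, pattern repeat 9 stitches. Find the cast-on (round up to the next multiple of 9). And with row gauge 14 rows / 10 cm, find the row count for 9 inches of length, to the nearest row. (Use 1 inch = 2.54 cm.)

Finished = 18.5 + 2.5 = 21 inches.
21 inches × 2.54 = 53.34 cm.
11/10 = 1.1 sts per cm; 53.34 × 1.1 = 58.67 sts.
Next multiple of 9 → 63.
9 inches = 22.86 cm; × 1.4 = 32.00 → 32 rows.

Cast on 63 stitches; work 32 rows.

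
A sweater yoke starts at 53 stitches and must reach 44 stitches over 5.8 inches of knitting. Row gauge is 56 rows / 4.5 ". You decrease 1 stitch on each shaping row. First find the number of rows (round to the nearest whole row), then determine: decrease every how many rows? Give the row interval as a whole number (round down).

Rows = 5.8 × 12.444 = 72.2 → 72 rows.
Stitches to remove: 9 → 9 shaping rows (at 1 st each).
72 / 9 = 8.00 → every 8 rows.

Decrease every 8th row.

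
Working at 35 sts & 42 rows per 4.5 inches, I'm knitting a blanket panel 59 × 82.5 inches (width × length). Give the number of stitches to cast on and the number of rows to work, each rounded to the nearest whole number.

Cast on 459 stitches and work 770 rows.

Stitch gauge = 35/4.5 = 7.778 sts/in; 59 × 7.778 = 458.89 → 459 sts.
Row gauge = 42/4.5 = 9.333 rows/in; 82.5 × 9.333 = 770.00 → 770 rows.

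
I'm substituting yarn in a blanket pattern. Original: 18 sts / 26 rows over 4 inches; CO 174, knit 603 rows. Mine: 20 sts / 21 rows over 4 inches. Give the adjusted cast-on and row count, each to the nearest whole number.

Cast on 193 stitches; work 487 rows.

Stitches: 174 × 20/18 = 193.33 → 193.
Rows: 603 × 21/26 = 487.04 → 487.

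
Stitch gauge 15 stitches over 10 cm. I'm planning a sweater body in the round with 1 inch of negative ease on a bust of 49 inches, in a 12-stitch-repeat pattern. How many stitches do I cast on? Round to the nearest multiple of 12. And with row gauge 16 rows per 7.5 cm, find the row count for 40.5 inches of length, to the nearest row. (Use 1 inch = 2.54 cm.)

Cast on 180 stitches; work 219 rows.

Finished = 49 − 1 = 48 inches.
48 inches × 2.54 = 121.92 cm.
15/10 = 1.5 sts per cm; 121.92 × 1.5 = 182.88 sts.
Nearest multiple of 12 → 180.
40.5 inches = 102.87 cm; × 2.133 = 219.46 → 219 rows.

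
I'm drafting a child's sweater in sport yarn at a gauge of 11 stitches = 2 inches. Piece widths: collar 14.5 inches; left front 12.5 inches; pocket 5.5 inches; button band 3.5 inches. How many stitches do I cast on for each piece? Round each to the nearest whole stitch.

collar 80; left front 69; pocket 30; button band 19.

Rate = 11/2 = 5.5 sts per in.
collar: 14.5 × 5.5 = 79.75 → 80.
left front: 12.5 × 5.5 = 68.75 → 69.
pocket: 5.5 × 5.5 = 30.25 → 30.
button band: 3.5 × 5.5 = 19.25 → 19.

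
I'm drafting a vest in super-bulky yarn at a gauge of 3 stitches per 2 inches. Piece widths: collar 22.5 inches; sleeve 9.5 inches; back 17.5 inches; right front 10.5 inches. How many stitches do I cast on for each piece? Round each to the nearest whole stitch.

collar 34; sleeve 14; back 26; right front 16.

Rate = 3/2 = 1.5 sts per in.
collar: 22.5 × 1.5 = 33.75 → 34.
sleeve: 9.5 × 1.5 = 14.25 → 14.
back: 17.5 × 1.5 = 26.25 → 26.
right front: 10.5 × 1.5 = 15.75 → 16.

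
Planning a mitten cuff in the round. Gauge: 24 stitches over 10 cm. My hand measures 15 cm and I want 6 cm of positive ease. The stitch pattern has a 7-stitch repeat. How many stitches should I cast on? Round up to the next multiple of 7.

Finished = 15 + 6 = 21 cm.
24 / 10 = 2.4 sts/cm.
21 × 2.4 = 50.40 sts.
Next multiple of 7: 56.

CO 56 sts.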